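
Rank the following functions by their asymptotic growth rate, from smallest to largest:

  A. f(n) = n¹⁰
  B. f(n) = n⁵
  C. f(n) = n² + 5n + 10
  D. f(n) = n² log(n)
C < D < B < A

Comparing growth rates:
C = n² + 5n + 10 is O(n²)
D = n² log(n) is O(n² log n)
B = n⁵ is O(n⁵)
A = n¹⁰ is O(n¹⁰)

Therefore, the order from slowest to fastest is: C < D < B < A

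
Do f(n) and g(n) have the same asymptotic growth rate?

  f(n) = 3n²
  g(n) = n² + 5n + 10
True

f(n) = 3n² and g(n) = n² + 5n + 10 are both O(n²).
Since they have the same asymptotic growth rate, f(n) = Θ(g(n)) is true.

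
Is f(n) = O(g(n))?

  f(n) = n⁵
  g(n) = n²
False

f(n) = n⁵ is O(n⁵), and g(n) = n² is O(n²).
Since O(n⁵) grows faster than O(n²), f(n) = O(g(n)) is false.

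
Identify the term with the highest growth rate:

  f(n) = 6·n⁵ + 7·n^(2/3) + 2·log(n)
6·n⁵

Looking at each term:
  - 6·n⁵ is O(n⁵)
  - 7·n^(2/3) is O(n^(2/3))
  - 2·log(n) is O(log n)

The term 6·n⁵ (O(n⁵)) grows fastest and dominates all others.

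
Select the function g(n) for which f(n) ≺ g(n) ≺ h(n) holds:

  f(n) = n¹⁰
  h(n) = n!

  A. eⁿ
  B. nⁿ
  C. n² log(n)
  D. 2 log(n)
A

We need g(n) with n¹⁰ = o(g(n)) and g(n) = o(n!), i.e. O(n¹⁰) ≺ g ≺ O(n!).
Check each option:
  A. eⁿ — O(eⁿ) is strictly between O(n¹⁰) and O(n!) ✓
  B. nⁿ — O(nⁿ) does not grow strictly slower than h(n)
  C. n² log(n) — O(n² log n) does not grow strictly faster than f(n)
  D. 2 log(n) — O(log n) does not grow strictly faster than f(n)

Only option A (eⁿ) lies strictly between.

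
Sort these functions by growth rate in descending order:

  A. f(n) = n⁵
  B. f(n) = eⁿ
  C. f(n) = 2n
B > A > C

Comparing growth rates:
B = eⁿ is O(eⁿ)
A = n⁵ is O(n⁵)
C = 2n is O(n)

Therefore, the order from fastest to slowest is: B > A > C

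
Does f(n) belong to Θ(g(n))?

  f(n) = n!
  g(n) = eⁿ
False

f(n) = n! is O(n!), and g(n) = eⁿ is O(eⁿ).
Since they have different growth rates, f(n) = Θ(g(n)) is false.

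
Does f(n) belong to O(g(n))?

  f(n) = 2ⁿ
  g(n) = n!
True

f(n) = 2ⁿ is O(2ⁿ), and g(n) = n! is O(n!).
Since O(2ⁿ) ⊆ O(n!) (f grows no faster than g), f(n) = O(g(n)) is true.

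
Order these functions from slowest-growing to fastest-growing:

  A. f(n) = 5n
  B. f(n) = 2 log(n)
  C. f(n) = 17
C < B < A

Comparing growth rates:
C = 17 is O(1)
B = 2 log(n) is O(log n)
A = 5n is O(n)

Therefore, the order from slowest to fastest is: C < B < A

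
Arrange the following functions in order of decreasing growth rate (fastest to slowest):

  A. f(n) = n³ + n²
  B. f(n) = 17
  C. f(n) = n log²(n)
A > C > B

Comparing growth rates:
A = n³ + n² is O(n³)
C = n log²(n) is O(n log² n)
B = 17 is O(1)

Therefore, the order from fastest to slowest is: A > C > B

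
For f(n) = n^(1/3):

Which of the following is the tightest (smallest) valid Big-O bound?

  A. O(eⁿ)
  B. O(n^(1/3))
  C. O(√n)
B

f(n) = n^(1/3) is O(n^(1/3)).
All listed options are valid Big-O bounds (upper bounds),
but O(n^(1/3)) is the tightest (smallest valid bound).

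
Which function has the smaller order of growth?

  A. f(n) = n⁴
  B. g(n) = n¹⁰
A

f(n) = n⁴ is O(n⁴), while g(n) = n¹⁰ is O(n¹⁰).
Since O(n⁴) grows slower than O(n¹⁰), f(n) is dominated.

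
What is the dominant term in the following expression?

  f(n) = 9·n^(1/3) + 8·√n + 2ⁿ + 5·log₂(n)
2ⁿ

Looking at each term:
  - 9·n^(1/3) is O(n^(1/3))
  - 8·√n is O(√n)
  - 2ⁿ is O(2ⁿ)
  - 5·log₂(n) is O(log n)

The term 2ⁿ (O(2ⁿ)) grows fastest and dominates all others.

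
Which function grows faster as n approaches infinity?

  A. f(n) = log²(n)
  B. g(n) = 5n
B

f(n) = log²(n) is O(log² n), while g(n) = 5n is O(n).
Since O(n) grows faster than O(log² n), g(n) dominates.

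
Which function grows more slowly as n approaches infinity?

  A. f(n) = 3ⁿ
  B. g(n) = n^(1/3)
B

f(n) = 3ⁿ is O(3ⁿ), while g(n) = n^(1/3) is O(n^(1/3)).
Since O(n^(1/3)) grows slower than O(3ⁿ), g(n) is dominated.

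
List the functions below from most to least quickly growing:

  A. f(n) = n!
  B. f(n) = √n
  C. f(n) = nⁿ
C > A > B

Comparing growth rates:
C = nⁿ is O(nⁿ)
A = n! is O(n!)
B = √n is O(√n)

Therefore, the order from fastest to slowest is: C > A > B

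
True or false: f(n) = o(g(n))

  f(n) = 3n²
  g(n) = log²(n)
False

f(n) = 3n² is O(n²), and g(n) = log²(n) is O(log² n).
Since O(n²) grows faster than or equal to O(log² n), f(n) = o(g(n)) is false.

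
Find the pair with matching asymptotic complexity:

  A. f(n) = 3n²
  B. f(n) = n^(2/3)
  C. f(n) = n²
A and C

Examining each function:
  A. 3n² is O(n²)
  B. n^(2/3) is O(n^(2/3))
  C. n² is O(n²)

Functions A and C both have the same complexity class.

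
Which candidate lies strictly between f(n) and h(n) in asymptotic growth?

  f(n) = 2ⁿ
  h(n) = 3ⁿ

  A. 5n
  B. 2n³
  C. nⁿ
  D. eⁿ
D

We need g(n) with 2ⁿ = o(g(n)) and g(n) = o(3ⁿ), i.e. O(2ⁿ) ≺ g ≺ O(3ⁿ).
Check each option:
  A. 5n — O(n) does not grow strictly faster than f(n)
  B. 2n³ — O(n³) does not grow strictly faster than f(n)
  C. nⁿ — O(nⁿ) does not grow strictly slower than h(n)
  D. eⁿ — O(eⁿ) is strictly between O(2ⁿ) and O(3ⁿ) ✓

Only option D (eⁿ) lies strictly between.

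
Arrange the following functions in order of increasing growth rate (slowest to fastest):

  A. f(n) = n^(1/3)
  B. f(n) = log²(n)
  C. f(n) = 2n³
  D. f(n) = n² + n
B < A < D < C

Comparing growth rates:
B = log²(n) is O(log² n)
A = n^(1/3) is O(n^(1/3))
D = n² + n is O(n²)
C = 2n³ is O(n³)

Therefore, the order from slowest to fastest is: B < A < D < C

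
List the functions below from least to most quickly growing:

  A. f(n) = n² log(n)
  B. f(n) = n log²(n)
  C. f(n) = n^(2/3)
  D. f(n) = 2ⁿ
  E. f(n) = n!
C < B < A < D < E

Comparing growth rates:
C = n^(2/3) is O(n^(2/3))
B = n log²(n) is O(n log² n)
A = n² log(n) is O(n² log n)
D = 2ⁿ is O(2ⁿ)
E = n! is O(n!)

Therefore, the order from slowest to fastest is: C < B < A < D < E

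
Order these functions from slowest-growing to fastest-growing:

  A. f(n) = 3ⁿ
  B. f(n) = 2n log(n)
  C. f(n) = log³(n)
C < B < A

Comparing growth rates:
C = log³(n) is O(log³ n)
B = 2n log(n) is O(n log n)
A = 3ⁿ is O(3ⁿ)

Therefore, the order from slowest to fastest is: C < B < A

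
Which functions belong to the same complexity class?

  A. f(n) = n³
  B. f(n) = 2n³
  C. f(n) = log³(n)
A and B

Examining each function:
  A. n³ is O(n³)
  B. 2n³ is O(n³)
  C. log³(n) is O(log³ n)

Functions A and B both have the same complexity class.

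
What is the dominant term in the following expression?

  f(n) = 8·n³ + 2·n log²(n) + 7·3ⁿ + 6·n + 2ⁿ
7·3ⁿ

Looking at each term:
  - 8·n³ is O(n³)
  - 2·n log²(n) is O(n log² n)
  - 7·3ⁿ is O(3ⁿ)
  - 6·n is O(n)
  - 2ⁿ is O(2ⁿ)

The term 7·3ⁿ (O(3ⁿ)) grows fastest and dominates all others.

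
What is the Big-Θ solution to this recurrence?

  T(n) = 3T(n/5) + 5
Θ(n^log₅(3))

Master Theorem: a = 3, b = 5, f(n) = 5.
Compute the critical exponent d = log₅(3) = 0.683.
Compare f(n) = Θ(1) against n^d:
  k = 0 < d = 0.683, so f(n) = O(n^(d-ε)) — Case 1.
  The recursion cost dominates: T(n) = Θ(n^d) = Θ(n^log₅(3)).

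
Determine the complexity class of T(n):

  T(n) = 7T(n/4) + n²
Θ(n²)

Master Theorem: a = 7, b = 4, f(n) = n².
Compute the critical exponent d = log₄(7) = 1.404.
Compare f(n) = Θ(n²) against n^d:
  k = 2 > d = 1.404, so f(n) = Ω(n^(d+ε)) — Case 3.
  Regularity: a·(n/b)^2/n^2 = a/b^2 = 7/16 < 1 ✓.
  The top-level work dominates: T(n) = Θ(f(n)) = Θ(n²).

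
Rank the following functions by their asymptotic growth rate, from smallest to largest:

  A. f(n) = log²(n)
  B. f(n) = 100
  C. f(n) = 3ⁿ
B < A < C

Comparing growth rates:
B = 100 is O(1)
A = log²(n) is O(log² n)
C = 3ⁿ is O(3ⁿ)

Therefore, the order from slowest to fastest is: B < A < C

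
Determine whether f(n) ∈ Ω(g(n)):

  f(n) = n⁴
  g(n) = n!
False

f(n) = n⁴ is O(n⁴), and g(n) = n! is O(n!).
Since O(n⁴) grows slower than O(n!), f(n) = Ω(g(n)) is false.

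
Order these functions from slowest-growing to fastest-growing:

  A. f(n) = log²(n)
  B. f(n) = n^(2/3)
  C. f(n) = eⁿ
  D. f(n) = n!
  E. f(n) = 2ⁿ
A < B < E < C < D

Comparing growth rates:
A = log²(n) is O(log² n)
B = n^(2/3) is O(n^(2/3))
E = 2ⁿ is O(2ⁿ)
C = eⁿ is O(eⁿ)
D = n! is O(n!)

Therefore, the order from slowest to fastest is: A < B < E < C < D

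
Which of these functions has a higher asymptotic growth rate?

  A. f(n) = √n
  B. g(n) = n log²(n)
B

f(n) = √n is O(√n), while g(n) = n log²(n) is O(n log² n).
Since O(n log² n) grows faster than O(√n), g(n) dominates.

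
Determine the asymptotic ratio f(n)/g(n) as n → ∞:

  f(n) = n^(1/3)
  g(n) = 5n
0

Since n^(1/3) (O(n^(1/3))) grows slower than 5n (O(n)),
the ratio f(n)/g(n) → 0 as n → ∞.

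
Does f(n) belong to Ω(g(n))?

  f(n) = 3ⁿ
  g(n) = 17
True

f(n) = 3ⁿ is O(3ⁿ), and g(n) = 17 is O(1).
Since O(3ⁿ) grows at least as fast as O(1), f(n) = Ω(g(n)) is true.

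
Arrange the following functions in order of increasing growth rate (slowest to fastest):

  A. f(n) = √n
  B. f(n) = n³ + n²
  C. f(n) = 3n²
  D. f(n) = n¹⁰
A < C < B < D

Comparing growth rates:
A = √n is O(√n)
C = 3n² is O(n²)
B = n³ + n² is O(n³)
D = n¹⁰ is O(n¹⁰)

Therefore, the order from slowest to fastest is: A < C < B < D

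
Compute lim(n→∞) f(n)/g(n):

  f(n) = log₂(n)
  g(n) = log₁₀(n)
1 + log(5)/log(2)

Since log₂(n) and log₁₀(n) have the same growth rate (O(log n)),
the ratio converges to a constant: 1 + log(5)/log(2).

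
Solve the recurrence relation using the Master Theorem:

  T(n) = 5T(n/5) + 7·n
Θ(n log n)

Master Theorem: a = 5, b = 5, f(n) = 7·n.
Compute the critical exponent d = log₅(5) = 1.
Compare f(n) = Θ(n) against n^d:
  k = 1 = d, so f(n) = Θ(n^d) — Case 2.
  Work is balanced across levels: T(n) = Θ(n^d log n) = Θ(n log n).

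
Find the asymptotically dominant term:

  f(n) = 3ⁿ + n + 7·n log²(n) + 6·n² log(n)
3ⁿ

Looking at each term:
  - 3ⁿ is O(3ⁿ)
  - n is O(n)
  - 7·n log²(n) is O(n log² n)
  - 6·n² log(n) is O(n² log n)

The term 3ⁿ (O(3ⁿ)) grows fastest and dominates all others.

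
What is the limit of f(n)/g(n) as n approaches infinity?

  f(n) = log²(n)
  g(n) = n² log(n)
0

Since log²(n) (O(log² n)) grows slower than n² log(n) (O(n² log n)),
the ratio f(n)/g(n) → 0 as n → ∞.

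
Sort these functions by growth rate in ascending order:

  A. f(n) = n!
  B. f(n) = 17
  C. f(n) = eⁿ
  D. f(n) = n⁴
B < D < C < A

Comparing growth rates:
B = 17 is O(1)
D = n⁴ is O(n⁴)
C = eⁿ is O(eⁿ)
A = n! is O(n!)

Therefore, the order from slowest to fastest is: B < D < C < A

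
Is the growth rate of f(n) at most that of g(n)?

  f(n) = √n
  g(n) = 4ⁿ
True

f(n) = √n is O(√n), and g(n) = 4ⁿ is O(4ⁿ).
Since O(√n) ⊆ O(4ⁿ) (f grows no faster than g), f(n) = O(g(n)) is true.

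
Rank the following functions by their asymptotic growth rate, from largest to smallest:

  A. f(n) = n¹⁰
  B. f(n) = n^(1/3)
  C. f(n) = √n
A > C > B

Comparing growth rates:
A = n¹⁰ is O(n¹⁰)
C = √n is O(√n)
B = n^(1/3) is O(n^(1/3))

Therefore, the order from fastest to slowest is: A > C > B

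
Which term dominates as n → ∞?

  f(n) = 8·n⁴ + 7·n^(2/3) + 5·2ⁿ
5·2ⁿ

Looking at each term:
  - 8·n⁴ is O(n⁴)
  - 7·n^(2/3) is O(n^(2/3))
  - 5·2ⁿ is O(2ⁿ)

The term 5·2ⁿ (O(2ⁿ)) grows fastest and dominates all others.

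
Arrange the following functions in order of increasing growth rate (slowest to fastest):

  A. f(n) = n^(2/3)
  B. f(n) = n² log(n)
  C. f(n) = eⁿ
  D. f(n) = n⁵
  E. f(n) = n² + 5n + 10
A < E < B < D < C

Comparing growth rates:
A = n^(2/3) is O(n^(2/3))
E = n² + 5n + 10 is O(n²)
B = n² log(n) is O(n² log n)
D = n⁵ is O(n⁵)
C = eⁿ is O(eⁿ)

Therefore, the order from slowest to fastest is: A < E < B < D < C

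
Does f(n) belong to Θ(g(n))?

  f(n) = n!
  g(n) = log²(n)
False

f(n) = n! is O(n!), and g(n) = log²(n) is O(log² n).
Since they have different growth rates, f(n) = Θ(g(n)) is false.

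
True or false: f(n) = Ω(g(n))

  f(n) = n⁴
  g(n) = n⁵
False

f(n) = n⁴ is O(n⁴), and g(n) = n⁵ is O(n⁵).
Since O(n⁴) grows slower than O(n⁵), f(n) = Ω(g(n)) is false.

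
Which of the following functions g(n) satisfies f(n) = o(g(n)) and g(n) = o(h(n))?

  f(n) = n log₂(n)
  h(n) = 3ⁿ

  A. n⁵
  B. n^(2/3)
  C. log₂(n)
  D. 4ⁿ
A

We need g(n) with n log₂(n) = o(g(n)) and g(n) = o(3ⁿ), i.e. O(n log n) ≺ g ≺ O(3ⁿ).
Check each option:
  A. n⁵ — O(n⁵) is strictly between O(n log n) and O(3ⁿ) ✓
  B. n^(2/3) — O(n^(2/3)) does not grow strictly faster than f(n)
  C. log₂(n) — O(log n) does not grow strictly faster than f(n)
  D. 4ⁿ — O(4ⁿ) does not grow strictly slower than h(n)

Only option A (n⁵) lies strictly between.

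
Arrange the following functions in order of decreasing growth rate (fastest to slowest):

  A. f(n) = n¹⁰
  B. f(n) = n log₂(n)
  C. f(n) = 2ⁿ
C > A > B

Comparing growth rates:
C = 2ⁿ is O(2ⁿ)
A = n¹⁰ is O(n¹⁰)
B = n log₂(n) is O(n log n)

Therefore, the order from fastest to slowest is: C > A > B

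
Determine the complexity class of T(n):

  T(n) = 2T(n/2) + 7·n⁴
Θ(n⁴)

Master Theorem: a = 2, b = 2, f(n) = 7·n⁴.
Compute the critical exponent d = log₂(2) = 1.
Compare f(n) = Θ(n⁴) against n^d:
  k = 4 > d = 1, so f(n) = Ω(n^(d+ε)) — Case 3.
  Regularity: a·(n/b)^4/n^4 = a/b^4 = 2/16 < 1 ✓.
  The top-level work dominates: T(n) = Θ(f(n)) = Θ(n⁴).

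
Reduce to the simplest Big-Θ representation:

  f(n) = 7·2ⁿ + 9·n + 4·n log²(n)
Θ(2ⁿ)

Order the terms by growth rate: 9·n ≺ 4·n log²(n) ≺ 7·2ⁿ.
The fastest-growing term 7·2ⁿ dominates as n → ∞; dropping its constant factor gives Θ(2ⁿ).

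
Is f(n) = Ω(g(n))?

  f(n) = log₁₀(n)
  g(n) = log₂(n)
True

f(n) = log₁₀(n) and g(n) = log₂(n) are both O(log n).
Big-Ω permits equal growth rates (f ≥ c·g for some c > 0), so f(n) = Ω(g(n)) is true.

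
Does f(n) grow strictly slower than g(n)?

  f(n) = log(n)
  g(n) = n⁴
True

f(n) = log(n) is O(log n), and g(n) = n⁴ is O(n⁴).
Since O(log n) grows strictly slower than O(n⁴), f(n) = o(g(n)) is true.
This means lim(n→∞) f(n)/g(n) = 0.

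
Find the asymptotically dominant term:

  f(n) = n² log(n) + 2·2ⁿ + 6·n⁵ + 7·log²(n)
2·2ⁿ

Looking at each term:
  - n² log(n) is O(n² log n)
  - 2·2ⁿ is O(2ⁿ)
  - 6·n⁵ is O(n⁵)
  - 7·log²(n) is O(log² n)

The term 2·2ⁿ (O(2ⁿ)) grows fastest and dominates all others.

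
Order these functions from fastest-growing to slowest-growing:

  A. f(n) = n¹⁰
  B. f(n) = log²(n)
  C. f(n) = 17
A > B > C

Comparing growth rates:
A = n¹⁰ is O(n¹⁰)
B = log²(n) is O(log² n)
C = 17 is O(1)

Therefore, the order from fastest to slowest is: A > B > C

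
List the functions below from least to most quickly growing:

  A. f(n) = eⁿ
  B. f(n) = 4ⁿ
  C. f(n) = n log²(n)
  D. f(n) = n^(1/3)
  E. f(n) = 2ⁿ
D < C < E < A < B

Comparing growth rates:
D = n^(1/3) is O(n^(1/3))
C = n log²(n) is O(n log² n)
E = 2ⁿ is O(2ⁿ)
A = eⁿ is O(eⁿ)
B = 4ⁿ is O(4ⁿ)

Therefore, the order from slowest to fastest is: D < C < E < A < B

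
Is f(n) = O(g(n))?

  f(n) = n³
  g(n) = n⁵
True

f(n) = n³ is O(n³), and g(n) = n⁵ is O(n⁵).
Since O(n³) ⊆ O(n⁵) (f grows no faster than g), f(n) = O(g(n)) is true.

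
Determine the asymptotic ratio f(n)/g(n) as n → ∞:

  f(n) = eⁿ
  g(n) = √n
∞

Since eⁿ (O(eⁿ)) grows faster than √n (O(√n)),
the ratio f(n)/g(n) → ∞ as n → ∞.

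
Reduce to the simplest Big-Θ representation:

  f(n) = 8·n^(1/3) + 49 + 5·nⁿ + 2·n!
Θ(nⁿ)

Order the terms by growth rate: 49 ≺ 8·n^(1/3) ≺ 2·n! ≺ 5·nⁿ.
The fastest-growing term 5·nⁿ dominates as n → ∞; dropping its constant factor gives Θ(nⁿ).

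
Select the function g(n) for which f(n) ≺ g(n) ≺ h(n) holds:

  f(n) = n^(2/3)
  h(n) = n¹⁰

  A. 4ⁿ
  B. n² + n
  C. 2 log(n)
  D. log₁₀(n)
B

We need g(n) with n^(2/3) = o(g(n)) and g(n) = o(n¹⁰), i.e. O(n^(2/3)) ≺ g ≺ O(n¹⁰).
Check each option:
  A. 4ⁿ — O(4ⁿ) does not grow strictly slower than h(n)
  B. n² + n — O(n²) is strictly between O(n^(2/3)) and O(n¹⁰) ✓
  C. 2 log(n) — O(log n) does not grow strictly faster than f(n)
  D. log₁₀(n) — O(log n) does not grow strictly faster than f(n)

Only option B (n² + n) lies strictly between.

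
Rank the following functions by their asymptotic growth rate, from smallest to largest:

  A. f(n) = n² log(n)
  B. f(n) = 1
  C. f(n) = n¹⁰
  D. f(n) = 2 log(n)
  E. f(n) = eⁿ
B < D < A < C < E

Comparing growth rates:
B = 1 is O(1)
D = 2 log(n) is O(log n)
A = n² log(n) is O(n² log n)
C = n¹⁰ is O(n¹⁰)
E = eⁿ is O(eⁿ)

Therefore, the order from slowest to fastest is: B < D < A < C < E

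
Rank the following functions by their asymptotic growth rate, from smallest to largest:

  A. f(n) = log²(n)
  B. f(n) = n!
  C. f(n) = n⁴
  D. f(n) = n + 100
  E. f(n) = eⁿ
A < D < C < E < B

Comparing growth rates:
A = log²(n) is O(log² n)
D = n + 100 is O(n)
C = n⁴ is O(n⁴)
E = eⁿ is O(eⁿ)
B = n! is O(n!)

Therefore, the order from slowest to fastest is: A < D < C < E < B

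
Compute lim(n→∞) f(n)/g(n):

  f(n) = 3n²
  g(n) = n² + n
3

Since 3n² and n² + n have the same growth rate (O(n²)),
the ratio converges to a constant: 3.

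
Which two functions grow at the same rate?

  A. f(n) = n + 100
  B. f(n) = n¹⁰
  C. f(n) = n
A and C

Examining each function:
  A. n + 100 is O(n)
  B. n¹⁰ is O(n¹⁰)
  C. n is O(n)

Functions A and C both have the same complexity class.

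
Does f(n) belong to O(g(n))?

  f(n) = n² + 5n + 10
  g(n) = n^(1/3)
False

f(n) = n² + 5n + 10 is O(n²), and g(n) = n^(1/3) is O(n^(1/3)).
Since O(n²) grows faster than O(n^(1/3)), f(n) = O(g(n)) is false.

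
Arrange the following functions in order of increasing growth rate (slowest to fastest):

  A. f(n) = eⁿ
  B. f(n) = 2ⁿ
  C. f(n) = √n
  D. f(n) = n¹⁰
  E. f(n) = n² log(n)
C < E < D < B < A

Comparing growth rates:
C = √n is O(√n)
E = n² log(n) is O(n² log n)
D = n¹⁰ is O(n¹⁰)
B = 2ⁿ is O(2ⁿ)
A = eⁿ is O(eⁿ)

Therefore, the order from slowest to fastest is: C < E < D < B < A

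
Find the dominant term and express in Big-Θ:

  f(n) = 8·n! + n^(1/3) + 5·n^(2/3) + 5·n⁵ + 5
Θ(n!)

Order the terms by growth rate: 5 ≺ n^(1/3) ≺ 5·n^(2/3) ≺ 5·n⁵ ≺ 8·n!.
The fastest-growing term 8·n! dominates as n → ∞; dropping its constant factor gives Θ(n!).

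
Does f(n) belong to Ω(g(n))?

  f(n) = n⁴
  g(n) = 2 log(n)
True

f(n) = n⁴ is O(n⁴), and g(n) = 2 log(n) is O(log n).
Since O(n⁴) grows at least as fast as O(log n), f(n) = Ω(g(n)) is true.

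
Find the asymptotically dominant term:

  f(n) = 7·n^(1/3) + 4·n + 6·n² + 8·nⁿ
8·nⁿ

Looking at each term:
  - 7·n^(1/3) is O(n^(1/3))
  - 4·n is O(n)
  - 6·n² is O(n²)
  - 8·nⁿ is O(nⁿ)

The term 8·nⁿ (O(nⁿ)) grows fastest and dominates all others.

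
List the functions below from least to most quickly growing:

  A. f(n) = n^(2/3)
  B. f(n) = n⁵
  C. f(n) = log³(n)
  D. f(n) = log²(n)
D < C < A < B

Comparing growth rates:
D = log²(n) is O(log² n)
C = log³(n) is O(log³ n)
A = n^(2/3) is O(n^(2/3))
B = n⁵ is O(n⁵)

Therefore, the order from slowest to fastest is: D < C < A < B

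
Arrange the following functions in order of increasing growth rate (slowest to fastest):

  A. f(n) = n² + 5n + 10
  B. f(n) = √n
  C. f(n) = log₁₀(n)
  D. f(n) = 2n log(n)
C < B < D < A

Comparing growth rates:
C = log₁₀(n) is O(log n)
B = √n is O(√n)
D = 2n log(n) is O(n log n)
A = n² + 5n + 10 is O(n²)

Therefore, the order from slowest to fastest is: C < B < D < A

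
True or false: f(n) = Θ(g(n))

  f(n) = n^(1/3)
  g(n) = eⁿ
False

f(n) = n^(1/3) is O(n^(1/3)), and g(n) = eⁿ is O(eⁿ).
Since they have different growth rates, f(n) = Θ(g(n)) is false.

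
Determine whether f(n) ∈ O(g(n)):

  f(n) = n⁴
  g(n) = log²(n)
False

f(n) = n⁴ is O(n⁴), and g(n) = log²(n) is O(log² n).
Since O(n⁴) grows faster than O(log² n), f(n) = O(g(n)) is false.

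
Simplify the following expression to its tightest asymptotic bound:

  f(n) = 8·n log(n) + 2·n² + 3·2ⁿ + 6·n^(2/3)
Θ(2ⁿ)

Order the terms by growth rate: 6·n^(2/3) ≺ 8·n log(n) ≺ 2·n² ≺ 3·2ⁿ.
The fastest-growing term 3·2ⁿ dominates as n → ∞; dropping its constant factor gives Θ(2ⁿ).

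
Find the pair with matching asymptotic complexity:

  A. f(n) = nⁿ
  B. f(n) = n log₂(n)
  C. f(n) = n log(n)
B and C

Examining each function:
  A. nⁿ is O(nⁿ)
  B. n log₂(n) is O(n log n)
  C. n log(n) is O(n log n)

Functions B and C both have the same complexity class.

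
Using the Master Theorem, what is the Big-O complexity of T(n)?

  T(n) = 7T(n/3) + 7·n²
Θ(n²)

Master Theorem: a = 7, b = 3, f(n) = 7·n².
Compute the critical exponent d = log₃(7) = 1.771.
Compare f(n) = Θ(n²) against n^d:
  k = 2 > d = 1.771, so f(n) = Ω(n^(d+ε)) — Case 3.
  Regularity: a·(n/b)^2/n^2 = a/b^2 = 7/9 < 1 ✓.
  The top-level work dominates: T(n) = Θ(f(n)) = Θ(n²).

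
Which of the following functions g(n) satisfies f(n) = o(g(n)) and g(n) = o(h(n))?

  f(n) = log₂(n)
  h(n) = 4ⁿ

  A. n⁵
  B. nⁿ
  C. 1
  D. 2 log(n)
A

We need g(n) with log₂(n) = o(g(n)) and g(n) = o(4ⁿ), i.e. O(log n) ≺ g ≺ O(4ⁿ).
Check each option:
  A. n⁵ — O(n⁵) is strictly between O(log n) and O(4ⁿ) ✓
  B. nⁿ — O(nⁿ) does not grow strictly slower than h(n)
  C. 1 — O(1) does not grow strictly faster than f(n)
  D. 2 log(n) — O(log n) does not grow strictly faster than f(n)

Only option A (n⁵) lies strictly between.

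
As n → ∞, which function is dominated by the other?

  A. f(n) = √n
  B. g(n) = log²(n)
B

f(n) = √n is O(√n), while g(n) = log²(n) is O(log² n).
Since O(log² n) grows slower than O(√n), g(n) is dominated.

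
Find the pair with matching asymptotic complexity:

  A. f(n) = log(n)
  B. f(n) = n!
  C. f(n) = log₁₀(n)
A and C

Examining each function:
  A. log(n) is O(log n)
  B. n! is O(n!)
  C. log₁₀(n) is O(log n)

Functions A and C both have the same complexity class.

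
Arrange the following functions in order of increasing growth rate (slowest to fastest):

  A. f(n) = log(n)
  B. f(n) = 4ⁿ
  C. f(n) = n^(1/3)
A < C < B

Comparing growth rates:
A = log(n) is O(log n)
C = n^(1/3) is O(n^(1/3))
B = 4ⁿ is O(4ⁿ)

Therefore, the order from slowest to fastest is: A < C < B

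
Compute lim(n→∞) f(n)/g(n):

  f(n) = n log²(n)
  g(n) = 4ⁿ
0

Since n log²(n) (O(n log² n)) grows slower than 4ⁿ (O(4ⁿ)),
the ratio f(n)/g(n) → 0 as n → ∞.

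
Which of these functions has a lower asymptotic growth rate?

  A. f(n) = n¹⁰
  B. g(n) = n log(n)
B

f(n) = n¹⁰ is O(n¹⁰), while g(n) = n log(n) is O(n log n).
Since O(n log n) grows slower than O(n¹⁰), g(n) is dominated.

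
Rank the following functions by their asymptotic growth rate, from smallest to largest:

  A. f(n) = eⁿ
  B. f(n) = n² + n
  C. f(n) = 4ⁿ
B < A < C

Comparing growth rates:
B = n² + n is O(n²)
A = eⁿ is O(eⁿ)
C = 4ⁿ is O(4ⁿ)

Therefore, the order from slowest to fastest is: B < A < C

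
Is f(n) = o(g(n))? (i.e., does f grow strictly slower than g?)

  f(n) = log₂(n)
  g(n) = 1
False

f(n) = log₂(n) is O(log n), and g(n) = 1 is O(1).
Since O(log n) grows faster than or equal to O(1), f(n) = o(g(n)) is false.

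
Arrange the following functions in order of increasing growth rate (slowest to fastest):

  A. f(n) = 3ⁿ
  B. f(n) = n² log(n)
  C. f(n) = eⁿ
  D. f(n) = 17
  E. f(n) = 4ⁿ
D < B < C < A < E

Comparing growth rates:
D = 17 is O(1)
B = n² log(n) is O(n² log n)
C = eⁿ is O(eⁿ)
A = 3ⁿ is O(3ⁿ)
E = 4ⁿ is O(4ⁿ)

Therefore, the order from slowest to fastest is: D < B < C < A < E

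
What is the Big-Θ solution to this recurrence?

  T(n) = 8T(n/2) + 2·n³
Θ(n³ log n)

Master Theorem: a = 8, b = 2, f(n) = 2·n³.
Compute the critical exponent d = log₂(8) = 3.
Compare f(n) = Θ(n³) against n^d:
  k = 3 = d, so f(n) = Θ(n^d) — Case 2.
  Work is balanced across levels: T(n) = Θ(n^d log n) = Θ(n³ log n).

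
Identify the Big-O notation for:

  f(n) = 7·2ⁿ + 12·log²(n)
O(2ⁿ)

The dominant term in 7·2ⁿ + 12·log²(n) is 7·2ⁿ, which is Θ(2ⁿ).
Lower-order terms (12·log²(n)) are asymptotically negligible.
Constants are absorbed, so the tightest bound is O(2ⁿ).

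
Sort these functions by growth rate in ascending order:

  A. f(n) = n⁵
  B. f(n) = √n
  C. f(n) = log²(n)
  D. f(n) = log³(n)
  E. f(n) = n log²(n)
C < D < B < E < A

Comparing growth rates:
C = log²(n) is O(log² n)
D = log³(n) is O(log³ n)
B = √n is O(√n)
E = n log²(n) is O(n log² n)
A = n⁵ is O(n⁵)

Therefore, the order from slowest to fastest is: C < D < B < E < A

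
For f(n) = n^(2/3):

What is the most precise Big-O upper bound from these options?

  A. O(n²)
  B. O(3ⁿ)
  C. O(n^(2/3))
C

f(n) = n^(2/3) is O(n^(2/3)).
All listed options are valid Big-O bounds (upper bounds),
but O(n^(2/3)) is the tightest (smallest valid bound).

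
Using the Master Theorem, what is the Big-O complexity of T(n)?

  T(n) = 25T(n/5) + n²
Θ(n² log n)

Master Theorem: a = 25, b = 5, f(n) = n².
Compute the critical exponent d = log₅(25) = 2.
Compare f(n) = Θ(n²) against n^d:
  k = 2 = d, so f(n) = Θ(n^d) — Case 2.
  Work is balanced across levels: T(n) = Θ(n^d log n) = Θ(n² log n).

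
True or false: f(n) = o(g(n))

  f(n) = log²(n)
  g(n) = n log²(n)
True

f(n) = log²(n) is O(log² n), and g(n) = n log²(n) is O(n log² n).
Since O(log² n) grows strictly slower than O(n log² n), f(n) = o(g(n)) is true.
This means lim(n→∞) f(n)/g(n) = 0.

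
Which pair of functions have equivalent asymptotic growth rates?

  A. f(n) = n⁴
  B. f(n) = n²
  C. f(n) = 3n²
B and C

Examining each function:
  A. n⁴ is O(n⁴)
  B. n² is O(n²)
  C. 3n² is O(n²)

Functions B and C both have the same complexity class.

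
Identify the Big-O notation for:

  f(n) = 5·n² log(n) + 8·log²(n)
O(n² log n)

The dominant term in 5·n² log(n) + 8·log²(n) is 5·n² log(n), which is Θ(n² log n).
Lower-order terms (8·log²(n)) are asymptotically negligible.
Constants are absorbed, so the tightest bound is O(n² log n).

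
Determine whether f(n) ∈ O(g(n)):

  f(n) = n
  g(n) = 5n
True

f(n) = n and g(n) = 5n are both O(n).
Big-O permits equal growth rates (f ≤ c·g for some c), so f(n) = O(g(n)) is true.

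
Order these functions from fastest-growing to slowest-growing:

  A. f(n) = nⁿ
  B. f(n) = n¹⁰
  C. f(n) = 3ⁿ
A > C > B

Comparing growth rates:
A = nⁿ is O(nⁿ)
C = 3ⁿ is O(3ⁿ)
B = n¹⁰ is O(n¹⁰)

Therefore, the order from fastest to slowest is: A > C > B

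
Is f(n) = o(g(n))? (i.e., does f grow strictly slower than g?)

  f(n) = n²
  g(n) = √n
False

f(n) = n² is O(n²), and g(n) = √n is O(√n).
Since O(n²) grows faster than or equal to O(√n), f(n) = o(g(n)) is false.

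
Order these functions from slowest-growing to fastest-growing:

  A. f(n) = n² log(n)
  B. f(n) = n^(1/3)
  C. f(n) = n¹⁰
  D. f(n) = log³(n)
D < B < A < C

Comparing growth rates:
D = log³(n) is O(log³ n)
B = n^(1/3) is O(n^(1/3))
A = n² log(n) is O(n² log n)
C = n¹⁰ is O(n¹⁰)

Therefore, the order from slowest to fastest is: D < B < A < C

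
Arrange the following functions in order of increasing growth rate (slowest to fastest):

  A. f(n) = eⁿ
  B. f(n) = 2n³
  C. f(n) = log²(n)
C < B < A

Comparing growth rates:
C = log²(n) is O(log² n)
B = 2n³ is O(n³)
A = eⁿ is O(eⁿ)

Therefore, the order from slowest to fastest is: C < B < A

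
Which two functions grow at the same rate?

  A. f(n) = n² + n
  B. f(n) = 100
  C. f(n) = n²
A and C

Examining each function:
  A. n² + n is O(n²)
  B. 100 is O(1)
  C. n² is O(n²)

Functions A and C both have the same complexity class.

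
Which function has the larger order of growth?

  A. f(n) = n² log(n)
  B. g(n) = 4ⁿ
B

f(n) = n² log(n) is O(n² log n), while g(n) = 4ⁿ is O(4ⁿ).
Since O(4ⁿ) grows faster than O(n² log n), g(n) dominates.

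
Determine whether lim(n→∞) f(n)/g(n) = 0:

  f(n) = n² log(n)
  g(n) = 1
False

f(n) = n² log(n) is O(n² log n), and g(n) = 1 is O(1).
Since O(n² log n) grows faster than or equal to O(1), f(n) = o(g(n)) is false.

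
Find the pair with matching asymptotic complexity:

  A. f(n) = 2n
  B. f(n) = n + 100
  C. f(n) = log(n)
A and B

Examining each function:
  A. 2n is O(n)
  B. n + 100 is O(n)
  C. log(n) is O(log n)

Functions A and B both have the same complexity class.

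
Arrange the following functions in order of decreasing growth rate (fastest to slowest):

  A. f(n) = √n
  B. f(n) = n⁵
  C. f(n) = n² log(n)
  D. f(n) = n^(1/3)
B > C > A > D

Comparing growth rates:
B = n⁵ is O(n⁵)
C = n² log(n) is O(n² log n)
A = √n is O(√n)
D = n^(1/3) is O(n^(1/3))

Therefore, the order from fastest to slowest is: B > C > A > D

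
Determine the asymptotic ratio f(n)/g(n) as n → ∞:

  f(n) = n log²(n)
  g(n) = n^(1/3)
∞

Since n log²(n) (O(n log² n)) grows faster than n^(1/3) (O(n^(1/3))),
the ratio f(n)/g(n) → ∞ as n → ∞.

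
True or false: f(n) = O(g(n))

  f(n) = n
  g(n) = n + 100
True

f(n) = n and g(n) = n + 100 are both O(n).
Big-O permits equal growth rates (f ≤ c·g for some c), so f(n) = O(g(n)) is true.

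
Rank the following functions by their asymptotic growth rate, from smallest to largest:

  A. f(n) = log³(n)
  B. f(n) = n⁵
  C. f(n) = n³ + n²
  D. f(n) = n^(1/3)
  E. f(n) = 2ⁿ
A < D < C < B < E

Comparing growth rates:
A = log³(n) is O(log³ n)
D = n^(1/3) is O(n^(1/3))
C = n³ + n² is O(n³)
B = n⁵ is O(n⁵)
E = 2ⁿ is O(2ⁿ)

Therefore, the order from slowest to fastest is: A < D < C < B < E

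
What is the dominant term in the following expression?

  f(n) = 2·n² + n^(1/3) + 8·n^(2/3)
2·n²

Looking at each term:
  - 2·n² is O(n²)
  - n^(1/3) is O(n^(1/3))
  - 8·n^(2/3) is O(n^(2/3))

The term 2·n² (O(n²)) grows fastest and dominates all others.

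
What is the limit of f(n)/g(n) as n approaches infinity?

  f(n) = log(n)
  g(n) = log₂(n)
log(2)

Since log(n) and log₂(n) have the same growth rate (O(log n)),
the ratio converges to a constant: log(2).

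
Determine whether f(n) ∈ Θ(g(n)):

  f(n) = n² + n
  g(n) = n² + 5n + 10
True

f(n) = n² + n and g(n) = n² + 5n + 10 are both O(n²).
Since they have the same asymptotic growth rate, f(n) = Θ(g(n)) is true.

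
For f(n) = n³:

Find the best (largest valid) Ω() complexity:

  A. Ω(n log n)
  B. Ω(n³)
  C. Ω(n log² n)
B

f(n) = n³ is Ω(n³).
All listed options are valid Big-Ω bounds (lower bounds),
but Ω(n³) is the tightest (largest valid bound).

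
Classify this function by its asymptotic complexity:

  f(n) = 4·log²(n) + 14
O(log² n)

The dominant term in 4·log²(n) + 14 is 4·log²(n), which is Θ(log² n).
Lower-order terms (14) are asymptotically negligible.
Constants are absorbed, so the tightest bound is O(log² n).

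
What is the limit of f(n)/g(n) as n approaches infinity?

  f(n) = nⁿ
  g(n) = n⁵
∞

Since nⁿ (O(nⁿ)) grows faster than n⁵ (O(n⁵)),
the ratio f(n)/g(n) → ∞ as n → ∞.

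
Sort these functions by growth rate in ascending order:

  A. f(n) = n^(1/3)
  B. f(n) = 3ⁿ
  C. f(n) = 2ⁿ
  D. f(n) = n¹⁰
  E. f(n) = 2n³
A < E < D < C < B

Comparing growth rates:
A = n^(1/3) is O(n^(1/3))
E = 2n³ is O(n³)
D = n¹⁰ is O(n¹⁰)
C = 2ⁿ is O(2ⁿ)
B = 3ⁿ is O(3ⁿ)

Therefore, the order from slowest to fastest is: A < E < D < C < B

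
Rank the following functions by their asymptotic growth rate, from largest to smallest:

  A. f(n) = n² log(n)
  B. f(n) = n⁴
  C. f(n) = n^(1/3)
B > A > C

Comparing growth rates:
B = n⁴ is O(n⁴)
A = n² log(n) is O(n² log n)
C = n^(1/3) is O(n^(1/3))

Therefore, the order from fastest to slowest is: B > A > C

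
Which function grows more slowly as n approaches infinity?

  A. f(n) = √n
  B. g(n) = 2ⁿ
A

f(n) = √n is O(√n), while g(n) = 2ⁿ is O(2ⁿ).
Since O(√n) grows slower than O(2ⁿ), f(n) is dominated.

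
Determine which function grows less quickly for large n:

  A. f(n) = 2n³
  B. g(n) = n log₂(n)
B

f(n) = 2n³ is O(n³), while g(n) = n log₂(n) is O(n log n).
Since O(n log n) grows slower than O(n³), g(n) is dominated.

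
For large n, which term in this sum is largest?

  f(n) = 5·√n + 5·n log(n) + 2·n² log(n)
2·n² log(n)

Looking at each term:
  - 5·√n is O(√n)
  - 5·n log(n) is O(n log n)
  - 2·n² log(n) is O(n² log n)

The term 2·n² log(n) (O(n² log n)) grows fastest and dominates all others.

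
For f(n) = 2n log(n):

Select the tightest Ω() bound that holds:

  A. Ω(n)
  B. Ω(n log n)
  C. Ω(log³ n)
B

f(n) = 2n log(n) is Ω(n log n).
All listed options are valid Big-Ω bounds (lower bounds),
but Ω(n log n) is the tightest (largest valid bound).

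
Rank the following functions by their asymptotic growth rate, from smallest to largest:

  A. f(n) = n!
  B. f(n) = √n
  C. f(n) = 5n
B < C < A

Comparing growth rates:
B = √n is O(√n)
C = 5n is O(n)
A = n! is O(n!)

Therefore, the order from slowest to fastest is: B < C < A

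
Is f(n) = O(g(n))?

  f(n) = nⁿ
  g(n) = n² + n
False

f(n) = nⁿ is O(nⁿ), and g(n) = n² + n is O(n²).
Since O(nⁿ) grows faster than O(n²), f(n) = O(g(n)) is false.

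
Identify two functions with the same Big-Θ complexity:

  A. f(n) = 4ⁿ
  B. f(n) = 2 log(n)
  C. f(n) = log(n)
B and C

Examining each function:
  A. 4ⁿ is O(4ⁿ)
  B. 2 log(n) is O(log n)
  C. log(n) is O(log n)

Functions B and C both have the same complexity class.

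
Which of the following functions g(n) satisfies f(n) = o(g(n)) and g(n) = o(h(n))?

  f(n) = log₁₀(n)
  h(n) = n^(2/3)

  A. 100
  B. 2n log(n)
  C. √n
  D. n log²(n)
C

We need g(n) with log₁₀(n) = o(g(n)) and g(n) = o(n^(2/3)), i.e. O(log n) ≺ g ≺ O(n^(2/3)).
Check each option:
  A. 100 — O(1) does not grow strictly faster than f(n)
  B. 2n log(n) — O(n log n) does not grow strictly slower than h(n)
  C. √n — O(√n) is strictly between O(log n) and O(n^(2/3)) ✓
  D. n log²(n) — O(n log² n) does not grow strictly slower than h(n)

Only option C (√n) lies strictly between.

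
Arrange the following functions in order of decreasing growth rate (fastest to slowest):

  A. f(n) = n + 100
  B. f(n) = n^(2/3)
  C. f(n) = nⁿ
C > A > B

Comparing growth rates:
C = nⁿ is O(nⁿ)
A = n + 100 is O(n)
B = n^(2/3) is O(n^(2/3))

Therefore, the order from fastest to slowest is: C > A > B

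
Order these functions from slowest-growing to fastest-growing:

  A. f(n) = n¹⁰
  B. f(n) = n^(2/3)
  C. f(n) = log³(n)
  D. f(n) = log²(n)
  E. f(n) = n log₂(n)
D < C < B < E < A

Comparing growth rates:
D = log²(n) is O(log² n)
C = log³(n) is O(log³ n)
B = n^(2/3) is O(n^(2/3))
E = n log₂(n) is O(n log n)
A = n¹⁰ is O(n¹⁰)

Therefore, the order from slowest to fastest is: D < C < B < E < A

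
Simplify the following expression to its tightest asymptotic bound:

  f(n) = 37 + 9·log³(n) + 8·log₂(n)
Θ(log³ n)

Order the terms by growth rate: 37 ≺ 8·log₂(n) ≺ 9·log³(n).
The fastest-growing term 9·log³(n) dominates as n → ∞; dropping its constant factor gives Θ(log³ n).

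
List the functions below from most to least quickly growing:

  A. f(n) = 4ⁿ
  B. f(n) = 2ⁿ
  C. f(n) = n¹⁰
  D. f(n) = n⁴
A > B > C > D

Comparing growth rates:
A = 4ⁿ is O(4ⁿ)
B = 2ⁿ is O(2ⁿ)
C = n¹⁰ is O(n¹⁰)
D = n⁴ is O(n⁴)

Therefore, the order from fastest to slowest is: A > B > C > D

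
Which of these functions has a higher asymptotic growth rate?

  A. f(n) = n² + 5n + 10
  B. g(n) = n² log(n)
B

f(n) = n² + 5n + 10 is O(n²), while g(n) = n² log(n) is O(n² log n).
Since O(n² log n) grows faster than O(n²), g(n) dominates.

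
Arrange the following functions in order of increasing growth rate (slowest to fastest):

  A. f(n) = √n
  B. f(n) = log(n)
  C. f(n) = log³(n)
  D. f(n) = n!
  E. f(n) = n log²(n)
B < C < A < E < D

Comparing growth rates:
B = log(n) is O(log n)
C = log³(n) is O(log³ n)
A = √n is O(√n)
E = n log²(n) is O(n log² n)
D = n! is O(n!)

Therefore, the order from slowest to fastest is: B < C < A < E < D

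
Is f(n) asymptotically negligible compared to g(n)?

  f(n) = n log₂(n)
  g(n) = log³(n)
False

f(n) = n log₂(n) is O(n log n), and g(n) = log³(n) is O(log³ n).
Since O(n log n) grows faster than or equal to O(log³ n), f(n) = o(g(n)) is false.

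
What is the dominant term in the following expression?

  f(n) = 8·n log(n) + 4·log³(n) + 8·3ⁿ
8·3ⁿ

Looking at each term:
  - 8·n log(n) is O(n log n)
  - 4·log³(n) is O(log³ n)
  - 8·3ⁿ is O(3ⁿ)

The term 8·3ⁿ (O(3ⁿ)) grows fastest and dominates all others.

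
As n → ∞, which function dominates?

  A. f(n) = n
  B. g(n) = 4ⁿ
B

f(n) = n is O(n), while g(n) = 4ⁿ is O(4ⁿ).
Since O(4ⁿ) grows faster than O(n), g(n) dominates.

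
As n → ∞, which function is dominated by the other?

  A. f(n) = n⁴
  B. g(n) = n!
A

f(n) = n⁴ is O(n⁴), while g(n) = n! is O(n!).
Since O(n⁴) grows slower than O(n!), f(n) is dominated.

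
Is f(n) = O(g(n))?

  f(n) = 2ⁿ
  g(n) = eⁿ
True

f(n) = 2ⁿ is O(2ⁿ), and g(n) = eⁿ is O(eⁿ).
Since O(2ⁿ) ⊆ O(eⁿ) (f grows no faster than g), f(n) = O(g(n)) is true.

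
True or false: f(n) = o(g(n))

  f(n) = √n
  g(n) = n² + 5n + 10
True

f(n) = √n is O(√n), and g(n) = n² + 5n + 10 is O(n²).
Since O(√n) grows strictly slower than O(n²), f(n) = o(g(n)) is true.
This means lim(n→∞) f(n)/g(n) = 0.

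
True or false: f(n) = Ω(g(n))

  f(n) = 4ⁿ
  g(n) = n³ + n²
True

f(n) = 4ⁿ is O(4ⁿ), and g(n) = n³ + n² is O(n³).
Since O(4ⁿ) grows at least as fast as O(n³), f(n) = Ω(g(n)) is true.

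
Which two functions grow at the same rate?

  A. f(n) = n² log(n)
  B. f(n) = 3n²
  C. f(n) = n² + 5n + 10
B and C

Examining each function:
  A. n² log(n) is O(n² log n)
  B. 3n² is O(n²)
  C. n² + 5n + 10 is O(n²)

Functions B and C both have the same complexity class.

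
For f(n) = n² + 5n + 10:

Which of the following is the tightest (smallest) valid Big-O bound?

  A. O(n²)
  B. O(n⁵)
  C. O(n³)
A

f(n) = n² + 5n + 10 is O(n²).
All listed options are valid Big-O bounds (upper bounds),
but O(n²) is the tightest (smallest valid bound).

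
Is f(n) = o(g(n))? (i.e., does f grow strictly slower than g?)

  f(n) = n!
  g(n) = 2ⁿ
False

f(n) = n! is O(n!), and g(n) = 2ⁿ is O(2ⁿ).
Since O(n!) grows faster than or equal to O(2ⁿ), f(n) = o(g(n)) is false.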